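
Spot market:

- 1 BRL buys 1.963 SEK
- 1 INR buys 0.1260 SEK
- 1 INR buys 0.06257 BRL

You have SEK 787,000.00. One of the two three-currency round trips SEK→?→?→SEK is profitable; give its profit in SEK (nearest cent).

Profitable loop is SEK → BRL → INR → SEK:
SEK 787,000.00 ÷ 1.963 = BRL 400,916.96
BRL 400,916.96 ÷ 0.06257 = INR 6,407,495.03
INR 6,407,495.03 × 0.1260 = SEK 807,344.37
Profit = SEK 807,344.37 − SEK 787,000.00

Profit: SEK 20,344.37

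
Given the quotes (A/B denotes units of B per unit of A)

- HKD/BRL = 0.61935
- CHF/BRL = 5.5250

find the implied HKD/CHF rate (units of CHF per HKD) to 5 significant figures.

1 HKD × 0.61935 = 0.61935 BRL
0.61935 BRL ÷ 5.5250 = 0.1121 CHF

HKD/CHF = 0.11210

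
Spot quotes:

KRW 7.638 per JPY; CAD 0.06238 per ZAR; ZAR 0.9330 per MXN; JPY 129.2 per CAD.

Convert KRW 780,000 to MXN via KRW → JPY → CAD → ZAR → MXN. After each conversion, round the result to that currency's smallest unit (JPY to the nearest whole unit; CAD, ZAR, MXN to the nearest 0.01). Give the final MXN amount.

MXN 13,580.80

KRW 780,000 ÷ 7.638 = JPY 102,121
JPY 102,121 ÷ 129.2 = CAD 790.41
CAD 790.41 ÷ 0.06238 = ZAR 12,670.89
ZAR 12,670.89 ÷ 0.9330 = MXN 13,580.80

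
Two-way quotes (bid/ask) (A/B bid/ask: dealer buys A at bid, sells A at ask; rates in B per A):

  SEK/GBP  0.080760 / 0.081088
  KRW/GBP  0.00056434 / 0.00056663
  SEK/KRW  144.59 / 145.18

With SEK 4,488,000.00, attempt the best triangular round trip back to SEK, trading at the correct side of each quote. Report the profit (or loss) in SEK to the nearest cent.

Best loop SEK → KRW → GBP → SEK:
SEK 4,488,000.00 × 144.59 (sell SEK at bid) = KRW 648,919,920
KRW 648,919,920 × 0.00056434 (sell KRW at bid) = GBP 366,211.47
GBP 366,211.47 ÷ 0.081088 (buy SEK at ask) = SEK 4,516,222.72

Net profit: SEK 28,222.72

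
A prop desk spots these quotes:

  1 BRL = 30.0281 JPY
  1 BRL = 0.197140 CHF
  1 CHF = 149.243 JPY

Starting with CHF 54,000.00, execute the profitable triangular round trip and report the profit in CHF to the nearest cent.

Profit: CHF 1,112.85

Profitable loop is CHF → BRL → JPY → CHF:
CHF 54,000.00 ÷ 0.197140 = BRL 273,917.01
BRL 273,917.01 × 30.0281 = JPY 8,225,207
JPY 8,225,207 ÷ 149.243 = CHF 55,112.85
Profit = CHF 55,112.85 − CHF 54,000.00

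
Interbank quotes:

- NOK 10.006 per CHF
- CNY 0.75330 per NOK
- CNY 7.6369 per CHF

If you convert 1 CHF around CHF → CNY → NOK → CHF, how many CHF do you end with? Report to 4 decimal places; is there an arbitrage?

1.0132 (arbitrage exists)

Around CHF → CNY → NOK → CHF: 1 × 7.6369 ÷ 0.75330 ÷ 10.006 = 1.013185
Product > 1; profitable direction is CHF → CNY → NOK → CHF.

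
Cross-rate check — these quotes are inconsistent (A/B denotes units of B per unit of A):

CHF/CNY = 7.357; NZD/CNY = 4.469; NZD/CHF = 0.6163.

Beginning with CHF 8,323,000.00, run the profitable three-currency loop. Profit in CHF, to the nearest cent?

Profit: CHF 121,276.86

Profitable loop is CHF → CNY → NZD → CHF:
CHF 8,323,000.00 × 7.357 = CNY 61,232,311.00
CNY 61,232,311.00 ÷ 4.469 = NZD 13,701,568.81
NZD 13,701,568.81 × 0.6163 = CHF 8,444,276.86
Profit = CHF 8,444,276.86 − CHF 8,323,000.00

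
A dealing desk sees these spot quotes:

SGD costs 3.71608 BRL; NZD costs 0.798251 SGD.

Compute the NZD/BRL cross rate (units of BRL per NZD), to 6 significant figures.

1 NZD × 0.798251 = 0.798251 SGD
0.798251 SGD × 3.71608 = 2.96636 BRL

NZD/BRL = 2.96636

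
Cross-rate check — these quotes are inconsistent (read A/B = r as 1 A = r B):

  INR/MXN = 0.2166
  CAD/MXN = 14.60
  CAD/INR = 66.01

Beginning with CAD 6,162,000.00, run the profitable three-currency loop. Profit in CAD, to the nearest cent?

Profitable loop is CAD → MXN → INR → CAD:
CAD 6,162,000.00 × 14.60 = MXN 89,965,200.00
MXN 89,965,200.00 ÷ 0.2166 = INR 415,351,800.55
INR 415,351,800.55 ÷ 66.01 = CAD 6,292,255.73
Profit = CAD 6,292,255.73 − CAD 6,162,000.00

Profit: CAD 130,255.73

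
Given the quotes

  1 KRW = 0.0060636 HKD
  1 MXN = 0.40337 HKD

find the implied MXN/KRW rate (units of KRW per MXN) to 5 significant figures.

1 MXN × 0.40337 = 0.40337 HKD
0.40337 HKD ÷ 0.0060636 = 66.5232 KRW

MXN/KRW = 66.523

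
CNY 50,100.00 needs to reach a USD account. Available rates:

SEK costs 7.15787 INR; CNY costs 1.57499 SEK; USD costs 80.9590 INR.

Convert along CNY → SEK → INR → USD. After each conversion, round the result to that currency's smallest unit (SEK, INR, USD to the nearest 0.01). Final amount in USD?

CNY 50,100.00 × 1.57499 = SEK 78,907.00
SEK 78,907.00 × 7.15787 = INR 564,806.05
INR 564,806.05 ÷ 80.9590 = USD 6,976.45

USD 6,976.45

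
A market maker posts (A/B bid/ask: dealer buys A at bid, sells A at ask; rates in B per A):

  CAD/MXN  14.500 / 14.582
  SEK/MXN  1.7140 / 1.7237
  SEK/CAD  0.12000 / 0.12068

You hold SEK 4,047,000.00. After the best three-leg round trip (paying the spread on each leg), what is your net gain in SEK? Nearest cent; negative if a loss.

Best loop SEK → CAD → MXN → SEK:
SEK 4,047,000.00 × 0.12000 (sell SEK at bid) = CAD 485,640.00
CAD 485,640.00 × 14.500 (sell CAD at bid) = MXN 7,041,780.00
MXN 7,041,780.00 ÷ 1.7237 (buy SEK at ask) = SEK 4,085,270.06

Net profit: SEK 38,270.06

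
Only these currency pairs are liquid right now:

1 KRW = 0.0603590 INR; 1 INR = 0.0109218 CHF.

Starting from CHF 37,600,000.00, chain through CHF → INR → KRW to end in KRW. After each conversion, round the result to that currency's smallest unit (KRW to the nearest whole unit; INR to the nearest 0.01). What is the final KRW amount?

CHF 37,600,000.00 ÷ 0.0109218 = INR 3,442,655,972.46
INR 3,442,655,972.46 ÷ 0.0603590 = KRW 57,036,332,154

KRW 57,036,332,154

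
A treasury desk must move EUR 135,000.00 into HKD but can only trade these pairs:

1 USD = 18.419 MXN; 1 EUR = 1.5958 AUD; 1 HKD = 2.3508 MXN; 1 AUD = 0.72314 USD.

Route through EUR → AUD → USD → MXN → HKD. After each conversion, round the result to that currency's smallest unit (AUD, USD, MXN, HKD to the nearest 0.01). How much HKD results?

EUR 135,000.00 × 1.5958 = AUD 215,433.00
AUD 215,433.00 × 0.72314 = USD 155,788.22
USD 155,788.22 × 18.419 = MXN 2,869,463.22
MXN 2,869,463.22 ÷ 2.3508 = HKD 1,220,632.64

HKD 1,220,632.64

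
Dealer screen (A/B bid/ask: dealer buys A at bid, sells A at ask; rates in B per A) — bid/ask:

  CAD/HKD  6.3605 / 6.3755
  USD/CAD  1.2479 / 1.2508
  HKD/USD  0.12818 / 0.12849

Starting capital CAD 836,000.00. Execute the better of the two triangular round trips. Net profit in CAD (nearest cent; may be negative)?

Best loop CAD → HKD → USD → CAD:
CAD 836,000.00 × 6.3605 (sell CAD at bid) = HKD 5,317,378.00
HKD 5,317,378.00 × 0.12818 (sell HKD at bid) = USD 681,581.51
USD 681,581.51 × 1.2479 (sell USD at bid) = CAD 850,545.57

Net profit: CAD 14,545.57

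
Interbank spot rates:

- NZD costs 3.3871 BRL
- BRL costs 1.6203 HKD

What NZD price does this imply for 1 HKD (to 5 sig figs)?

HKD/NZD = 0.18221

1 HKD ÷ 1.6203 = 0.61717 BRL
0.61717 BRL ÷ 3.3871 = 0.182212 NZD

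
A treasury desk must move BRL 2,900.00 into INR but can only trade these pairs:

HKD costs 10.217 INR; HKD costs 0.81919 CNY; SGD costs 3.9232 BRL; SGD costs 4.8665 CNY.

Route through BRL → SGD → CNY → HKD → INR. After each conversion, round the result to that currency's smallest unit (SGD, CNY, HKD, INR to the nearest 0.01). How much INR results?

BRL 2,900.00 ÷ 3.9232 = SGD 739.19
SGD 739.19 × 4.8665 = CNY 3,597.27
CNY 3,597.27 ÷ 0.81919 = HKD 4,391.25
HKD 4,391.25 × 10.217 = INR 44,865.40

INR 44,865.40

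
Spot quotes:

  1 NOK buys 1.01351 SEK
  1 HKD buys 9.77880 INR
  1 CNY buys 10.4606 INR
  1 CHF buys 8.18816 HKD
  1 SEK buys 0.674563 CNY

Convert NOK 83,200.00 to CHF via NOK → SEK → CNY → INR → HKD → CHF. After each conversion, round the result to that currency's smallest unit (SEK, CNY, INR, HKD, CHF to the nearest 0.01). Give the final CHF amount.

NOK 83,200.00 × 1.01351 = SEK 84,324.03
SEK 84,324.03 × 0.674563 = CNY 56,881.87
CNY 56,881.87 × 10.4606 = INR 595,018.49
INR 595,018.49 ÷ 9.77880 = HKD 60,847.80
HKD 60,847.80 ÷ 8.18816 = CHF 7,431.19

CHF 7,431.19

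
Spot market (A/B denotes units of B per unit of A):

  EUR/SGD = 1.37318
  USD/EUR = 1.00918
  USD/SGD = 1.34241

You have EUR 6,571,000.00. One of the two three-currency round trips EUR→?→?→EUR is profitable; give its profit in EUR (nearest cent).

Profitable loop is EUR → SGD → USD → EUR:
EUR 6,571,000.00 × 1.37318 = SGD 9,023,165.78
SGD 9,023,165.78 ÷ 1.34241 = USD 6,721,616.93
USD 6,721,616.93 × 1.00918 = EUR 6,783,321.37
Profit = EUR 6,783,321.37 − EUR 6,571,000.00

Profit: EUR 212,321.37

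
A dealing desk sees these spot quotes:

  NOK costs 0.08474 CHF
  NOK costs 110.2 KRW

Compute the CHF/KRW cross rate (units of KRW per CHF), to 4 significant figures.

1 CHF ÷ 0.08474 = 11.8008 NOK
11.8008 NOK × 110.2 = 1300.45 KRW

CHF/KRW = 1300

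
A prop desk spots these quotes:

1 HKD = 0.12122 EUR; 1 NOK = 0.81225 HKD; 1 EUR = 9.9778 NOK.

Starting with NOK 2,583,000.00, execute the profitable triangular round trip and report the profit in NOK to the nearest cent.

Profit: NOK 46,212.04

Profitable loop is NOK → EUR → HKD → NOK:
NOK 2,583,000.00 ÷ 9.9778 = EUR 258,874.70
EUR 258,874.70 ÷ 0.12122 = HKD 2,135,577.48
HKD 2,135,577.48 ÷ 0.81225 = NOK 2,629,212.04
Profit = NOK 2,629,212.04 − NOK 2,583,000.00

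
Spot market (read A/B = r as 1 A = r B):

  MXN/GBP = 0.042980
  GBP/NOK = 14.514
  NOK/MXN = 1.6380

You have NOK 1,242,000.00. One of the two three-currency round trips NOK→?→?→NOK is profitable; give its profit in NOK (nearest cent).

Profit: NOK 27,080.07

Profitable loop is NOK → MXN → GBP → NOK:
NOK 1,242,000.00 × 1.6380 = MXN 2,034,396.00
MXN 2,034,396.00 × 0.042980 = GBP 87,438.34
GBP 87,438.34 × 14.514 = NOK 1,269,080.07
Profit = NOK 1,269,080.07 − NOK 1,242,000.00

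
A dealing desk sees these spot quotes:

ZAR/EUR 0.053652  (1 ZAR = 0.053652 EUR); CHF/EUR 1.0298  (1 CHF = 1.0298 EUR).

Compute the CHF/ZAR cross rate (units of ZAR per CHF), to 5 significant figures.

1 CHF × 1.0298 = 1.0298 EUR
1.0298 EUR ÷ 0.053652 = 19.1941 ZAR

CHF/ZAR = 19.194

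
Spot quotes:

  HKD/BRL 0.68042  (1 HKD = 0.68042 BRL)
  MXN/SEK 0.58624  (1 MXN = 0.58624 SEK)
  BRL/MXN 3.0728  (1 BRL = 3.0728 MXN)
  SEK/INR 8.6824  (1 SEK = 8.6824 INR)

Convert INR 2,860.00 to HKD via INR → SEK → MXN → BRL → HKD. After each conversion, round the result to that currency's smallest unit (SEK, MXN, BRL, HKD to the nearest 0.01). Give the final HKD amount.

INR 2,860.00 ÷ 8.6824 = SEK 329.40
SEK 329.40 ÷ 0.58624 = MXN 561.89
MXN 561.89 ÷ 3.0728 = BRL 182.86
BRL 182.86 ÷ 0.68042 = HKD 268.75

HKD 268.75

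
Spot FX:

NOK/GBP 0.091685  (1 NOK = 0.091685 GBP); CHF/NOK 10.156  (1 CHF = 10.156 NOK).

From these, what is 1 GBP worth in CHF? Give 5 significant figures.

1 GBP ÷ 0.091685 = 10.9069 NOK
10.9069 NOK ÷ 10.156 = 1.07394 CHF

GBP/CHF = 1.0739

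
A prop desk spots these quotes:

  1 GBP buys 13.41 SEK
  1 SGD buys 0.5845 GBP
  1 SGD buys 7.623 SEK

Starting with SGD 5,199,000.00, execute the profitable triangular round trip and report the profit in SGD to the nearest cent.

Profitable loop is SGD → GBP → SEK → SGD:
SGD 5,199,000.00 × 0.5845 = GBP 3,038,815.50
GBP 3,038,815.50 × 13.41 = SEK 40,750,515.85
SEK 40,750,515.85 ÷ 7.623 = SGD 5,345,732.11
Profit = SGD 5,345,732.11 − SGD 5,199,000.00

Profit: SGD 146,732.11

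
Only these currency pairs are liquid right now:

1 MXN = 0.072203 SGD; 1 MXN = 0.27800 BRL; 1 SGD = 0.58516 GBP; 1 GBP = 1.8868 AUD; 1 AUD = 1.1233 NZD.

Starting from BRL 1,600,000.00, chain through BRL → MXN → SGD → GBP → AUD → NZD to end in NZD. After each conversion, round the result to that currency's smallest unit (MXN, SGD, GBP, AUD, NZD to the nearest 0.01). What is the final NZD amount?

BRL 1,600,000.00 ÷ 0.27800 = MXN 5,755,395.68
MXN 5,755,395.68 × 0.072203 = SGD 415,556.83
SGD 415,556.83 × 0.58516 = GBP 243,167.23
GBP 243,167.23 × 1.8868 = AUD 458,807.93
AUD 458,807.93 × 1.1233 = NZD 515,378.95

NZD 515,378.95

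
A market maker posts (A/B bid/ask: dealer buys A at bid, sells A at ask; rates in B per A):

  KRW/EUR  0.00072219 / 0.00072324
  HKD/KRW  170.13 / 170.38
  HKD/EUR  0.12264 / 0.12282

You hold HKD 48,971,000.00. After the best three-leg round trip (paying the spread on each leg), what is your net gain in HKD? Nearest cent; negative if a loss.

Best loop HKD → KRW → EUR → HKD:
HKD 48,971,000.00 × 170.13 (sell HKD at bid) = KRW 8,331,436,230
KRW 8,331,436,230 × 0.00072219 (sell KRW at bid) = EUR 6,016,879.93
EUR 6,016,879.93 ÷ 0.12282 (buy HKD at ask) = HKD 48,989,414.84

Net profit: HKD 18,414.84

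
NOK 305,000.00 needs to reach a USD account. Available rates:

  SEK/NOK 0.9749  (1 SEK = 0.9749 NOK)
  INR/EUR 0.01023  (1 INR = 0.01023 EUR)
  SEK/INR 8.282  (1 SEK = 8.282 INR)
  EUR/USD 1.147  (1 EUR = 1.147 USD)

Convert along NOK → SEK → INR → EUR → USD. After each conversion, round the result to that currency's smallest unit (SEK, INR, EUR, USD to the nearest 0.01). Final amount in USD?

NOK 305,000.00 ÷ 0.9749 = SEK 312,852.60
SEK 312,852.60 × 8.282 = INR 2,591,045.23
INR 2,591,045.23 × 0.01023 = EUR 26,506.39
EUR 26,506.39 × 1.147 = USD 30,402.83

USD 30,402.83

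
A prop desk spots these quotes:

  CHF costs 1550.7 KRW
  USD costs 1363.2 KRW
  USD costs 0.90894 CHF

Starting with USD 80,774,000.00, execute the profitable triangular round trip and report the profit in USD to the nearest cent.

Profit: USD 2,743,024.96

Profitable loop is USD → CHF → KRW → USD:
USD 80,774,000.00 × 0.90894 = CHF 73,418,719.56
CHF 73,418,719.56 × 1550.7 = KRW 113,850,408,422
KRW 113,850,408,422 ÷ 1363.2 = USD 83,517,024.96
Profit = USD 83,517,024.96 − USD 80,774,000.00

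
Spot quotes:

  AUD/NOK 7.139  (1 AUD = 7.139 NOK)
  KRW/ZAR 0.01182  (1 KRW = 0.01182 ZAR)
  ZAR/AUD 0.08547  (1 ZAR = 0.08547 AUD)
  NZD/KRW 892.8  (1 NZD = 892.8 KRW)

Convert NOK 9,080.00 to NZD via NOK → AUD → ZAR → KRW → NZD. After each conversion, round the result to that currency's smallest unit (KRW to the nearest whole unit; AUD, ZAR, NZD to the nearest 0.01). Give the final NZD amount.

NZD 1,410.15

NOK 9,080.00 ÷ 7.139 = AUD 1,271.89
AUD 1,271.89 ÷ 0.08547 = ZAR 14,881.13
ZAR 14,881.13 ÷ 0.01182 = KRW 1,258,979
KRW 1,258,979 ÷ 892.8 = NZD 1,410.15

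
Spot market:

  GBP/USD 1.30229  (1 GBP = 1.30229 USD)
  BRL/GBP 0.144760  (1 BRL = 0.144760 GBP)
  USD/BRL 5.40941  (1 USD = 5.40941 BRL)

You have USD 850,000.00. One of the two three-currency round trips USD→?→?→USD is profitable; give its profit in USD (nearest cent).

Profitable loop is USD → BRL → GBP → USD:
USD 850,000.00 × 5.40941 = BRL 4,597,998.50
BRL 4,597,998.50 × 0.144760 = GBP 665,606.26
GBP 665,606.26 × 1.30229 = USD 866,812.38
Profit = USD 866,812.38 − USD 850,000.00

Profit: USD 16,812.38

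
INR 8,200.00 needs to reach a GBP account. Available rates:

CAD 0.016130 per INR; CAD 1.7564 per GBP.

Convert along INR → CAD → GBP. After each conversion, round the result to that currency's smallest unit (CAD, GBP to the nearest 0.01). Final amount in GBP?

GBP 75.31

INR 8,200.00 × 0.016130 = CAD 132.27
CAD 132.27 ÷ 1.7564 = GBP 75.31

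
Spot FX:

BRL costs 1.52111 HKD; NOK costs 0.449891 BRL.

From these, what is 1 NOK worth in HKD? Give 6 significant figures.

1 NOK × 0.449891 = 0.449891 BRL
0.449891 BRL × 1.52111 = 0.684334 HKD

NOK/HKD = 0.684334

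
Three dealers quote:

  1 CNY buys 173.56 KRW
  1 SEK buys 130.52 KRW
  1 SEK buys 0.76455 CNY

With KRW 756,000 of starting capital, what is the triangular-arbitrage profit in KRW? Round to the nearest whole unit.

Profitable loop is KRW → SEK → CNY → KRW:
KRW 756,000 ÷ 130.52 = SEK 5,792.22
SEK 5,792.22 × 0.76455 = CNY 4,428.44
CNY 4,428.44 × 173.56 = KRW 768,600
Profit = KRW 768,600 − KRW 756,000

Profit: KRW 12,600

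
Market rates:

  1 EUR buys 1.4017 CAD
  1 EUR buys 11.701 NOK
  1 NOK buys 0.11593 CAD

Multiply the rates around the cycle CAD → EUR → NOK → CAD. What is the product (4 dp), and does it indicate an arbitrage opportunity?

Around CAD → EUR → NOK → CAD: 1 ÷ 1.4017 × 11.701 × 0.11593 = 0.967751
Product < 1; profitable direction is CAD → NOK → EUR → CAD.

0.9678 (arbitrage exists)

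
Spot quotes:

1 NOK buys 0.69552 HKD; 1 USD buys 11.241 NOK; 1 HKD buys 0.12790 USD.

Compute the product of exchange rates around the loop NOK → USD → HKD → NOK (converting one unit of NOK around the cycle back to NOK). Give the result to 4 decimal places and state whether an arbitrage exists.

1.0000 (no arbitrage)

Around NOK → USD → HKD → NOK: 1 ÷ 11.241 ÷ 0.12790 ÷ 0.69552 = 1.000034
Product ≈ 1 (deviation 0.003%, within rounding noise).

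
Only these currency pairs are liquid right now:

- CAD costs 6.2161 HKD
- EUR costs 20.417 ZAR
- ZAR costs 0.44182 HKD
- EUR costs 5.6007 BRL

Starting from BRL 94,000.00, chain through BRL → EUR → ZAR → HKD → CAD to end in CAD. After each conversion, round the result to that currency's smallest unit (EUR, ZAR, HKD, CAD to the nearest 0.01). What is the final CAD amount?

BRL 94,000.00 ÷ 5.6007 = EUR 16,783.62
EUR 16,783.62 × 20.417 = ZAR 342,671.17
ZAR 342,671.17 × 0.44182 = HKD 151,398.98
HKD 151,398.98 ÷ 6.2161 = CAD 24,355.94

CAD 24,355.94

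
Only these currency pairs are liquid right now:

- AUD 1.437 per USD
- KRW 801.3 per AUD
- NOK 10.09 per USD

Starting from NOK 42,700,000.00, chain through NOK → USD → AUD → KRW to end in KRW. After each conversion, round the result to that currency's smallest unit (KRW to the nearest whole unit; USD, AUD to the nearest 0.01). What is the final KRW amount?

NOK 42,700,000.00 ÷ 10.09 = USD 4,231,912.78
USD 4,231,912.78 × 1.437 = AUD 6,081,258.66
AUD 6,081,258.66 × 801.3 = KRW 4,872,912,564

KRW 4,872,912,564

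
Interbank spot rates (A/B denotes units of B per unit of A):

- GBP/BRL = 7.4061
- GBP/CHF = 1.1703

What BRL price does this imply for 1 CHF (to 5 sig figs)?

CHF/BRL = 6.3284

1 CHF ÷ 1.1703 = 0.854482 GBP
0.854482 GBP × 7.4061 = 6.32838 BRL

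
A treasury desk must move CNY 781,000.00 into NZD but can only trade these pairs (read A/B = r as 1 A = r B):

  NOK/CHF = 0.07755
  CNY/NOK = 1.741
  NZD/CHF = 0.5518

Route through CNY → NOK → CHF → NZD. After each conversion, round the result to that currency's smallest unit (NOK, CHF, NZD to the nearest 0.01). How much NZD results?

CNY 781,000.00 × 1.741 = NOK 1,359,721.00
NOK 1,359,721.00 × 0.07755 = CHF 105,446.36
CHF 105,446.36 ÷ 0.5518 = NZD 191,095.25

NZD 191,095.25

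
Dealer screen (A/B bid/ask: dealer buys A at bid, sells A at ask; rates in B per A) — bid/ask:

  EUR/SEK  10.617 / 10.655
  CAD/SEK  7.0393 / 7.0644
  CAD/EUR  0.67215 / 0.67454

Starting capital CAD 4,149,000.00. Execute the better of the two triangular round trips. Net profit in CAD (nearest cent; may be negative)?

Net profit: CAD 42,178.65

Best loop CAD → EUR → SEK → CAD:
CAD 4,149,000.00 × 0.67215 (sell CAD at bid) = EUR 2,788,750.35
EUR 2,788,750.35 × 10.617 (sell EUR at bid) = SEK 29,608,162.47
SEK 29,608,162.47 ÷ 7.0644 (buy CAD at ask) = CAD 4,191,178.65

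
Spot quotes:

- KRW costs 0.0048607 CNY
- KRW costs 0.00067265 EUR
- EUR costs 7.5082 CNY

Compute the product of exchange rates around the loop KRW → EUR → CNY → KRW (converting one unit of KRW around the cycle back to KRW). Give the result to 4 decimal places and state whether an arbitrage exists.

1.0390 (arbitrage exists)

Around KRW → EUR → CNY → KRW: 1 × 0.00067265 × 7.5082 ÷ 0.0048607 = 1.039025
Product > 1; profitable direction is KRW → EUR → CNY → KRW.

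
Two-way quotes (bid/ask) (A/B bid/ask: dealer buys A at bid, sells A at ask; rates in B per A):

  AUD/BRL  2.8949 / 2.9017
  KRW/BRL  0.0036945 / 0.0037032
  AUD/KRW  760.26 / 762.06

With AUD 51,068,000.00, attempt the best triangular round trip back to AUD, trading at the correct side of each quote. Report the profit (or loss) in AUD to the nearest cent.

Net profit: AUD 1,318,101.71

Best loop AUD → BRL → KRW → AUD:
AUD 51,068,000.00 × 2.8949 (sell AUD at bid) = BRL 147,836,753.20
BRL 147,836,753.20 ÷ 0.0037032 (buy KRW at ask) = KRW 39,921,352,668
KRW 39,921,352,668 ÷ 762.06 (buy AUD at ask) = AUD 52,386,101.71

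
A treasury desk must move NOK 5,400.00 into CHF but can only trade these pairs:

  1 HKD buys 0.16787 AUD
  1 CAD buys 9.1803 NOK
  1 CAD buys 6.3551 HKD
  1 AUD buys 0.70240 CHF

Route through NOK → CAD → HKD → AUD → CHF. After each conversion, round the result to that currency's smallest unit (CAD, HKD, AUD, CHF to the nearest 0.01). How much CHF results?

NOK 5,400.00 ÷ 9.1803 = CAD 588.22
CAD 588.22 × 6.3551 = HKD 3,738.20
HKD 3,738.20 × 0.16787 = AUD 627.53
AUD 627.53 × 0.70240 = CHF 440.78

CHF 440.78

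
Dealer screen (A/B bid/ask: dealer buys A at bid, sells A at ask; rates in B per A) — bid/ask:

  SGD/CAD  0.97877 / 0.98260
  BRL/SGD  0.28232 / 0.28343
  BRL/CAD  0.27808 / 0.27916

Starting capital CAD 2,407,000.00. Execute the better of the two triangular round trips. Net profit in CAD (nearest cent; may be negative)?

Best loop CAD → SGD → BRL → CAD:
CAD 2,407,000.00 ÷ 0.98260 (buy SGD at ask) = SGD 2,449,623.45
SGD 2,449,623.45 ÷ 0.28343 (buy BRL at ask) = BRL 8,642,781.10
BRL 8,642,781.10 × 0.27808 (sell BRL at bid) = CAD 2,403,384.57

Net result: CAD -3,615.43 (no profitable arbitrage after spreads)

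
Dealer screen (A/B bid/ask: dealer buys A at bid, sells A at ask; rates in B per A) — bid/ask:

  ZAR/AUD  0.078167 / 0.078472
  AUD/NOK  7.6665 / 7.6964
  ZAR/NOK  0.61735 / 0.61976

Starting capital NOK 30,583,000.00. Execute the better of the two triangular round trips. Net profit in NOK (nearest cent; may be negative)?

Best loop NOK → AUD → ZAR → NOK:
NOK 30,583,000.00 ÷ 7.6964 (buy AUD at ask) = AUD 3,973,676.00
AUD 3,973,676.00 ÷ 0.078472 (buy ZAR at ask) = ZAR 50,638,138.50
ZAR 50,638,138.50 × 0.61735 (sell ZAR at bid) = NOK 31,261,454.80

Net profit: NOK 678,454.80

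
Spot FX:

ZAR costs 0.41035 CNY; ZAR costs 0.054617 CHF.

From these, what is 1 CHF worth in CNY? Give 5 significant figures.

1 CHF ÷ 0.054617 = 18.3093 ZAR
18.3093 ZAR × 0.41035 = 7.51323 CNY

CHF/CNY = 7.5132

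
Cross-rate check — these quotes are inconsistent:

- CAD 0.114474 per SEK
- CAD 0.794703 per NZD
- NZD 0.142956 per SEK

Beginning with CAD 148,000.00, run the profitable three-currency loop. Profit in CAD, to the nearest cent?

Profit: CAD 1,128.73

Profitable loop is CAD → NZD → SEK → CAD:
CAD 148,000.00 ÷ 0.794703 = NZD 186,233.10
NZD 186,233.10 ÷ 0.142956 = SEK 1,302,730.18
SEK 1,302,730.18 × 0.114474 = CAD 149,128.73
Profit = CAD 149,128.73 − CAD 148,000.00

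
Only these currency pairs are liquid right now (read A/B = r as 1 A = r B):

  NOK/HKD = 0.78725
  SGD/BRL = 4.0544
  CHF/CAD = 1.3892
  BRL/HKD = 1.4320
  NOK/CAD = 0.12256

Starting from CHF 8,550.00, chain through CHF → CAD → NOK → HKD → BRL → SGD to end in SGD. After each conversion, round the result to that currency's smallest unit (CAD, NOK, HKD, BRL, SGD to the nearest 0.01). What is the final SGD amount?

SGD 13,140.90

CHF 8,550.00 × 1.3892 = CAD 11,877.66
CAD 11,877.66 ÷ 0.12256 = NOK 96,913.02
NOK 96,913.02 × 0.78725 = HKD 76,294.77
HKD 76,294.77 ÷ 1.4320 = BRL 53,278.47
BRL 53,278.47 ÷ 4.0544 = SGD 13,140.90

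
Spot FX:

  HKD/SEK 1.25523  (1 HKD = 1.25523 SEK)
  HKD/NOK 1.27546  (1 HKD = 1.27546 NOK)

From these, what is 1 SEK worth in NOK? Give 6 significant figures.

1 SEK ÷ 1.25523 = 0.796667 HKD
0.796667 HKD × 1.27546 = 1.01612 NOK

SEK/NOK = 1.01612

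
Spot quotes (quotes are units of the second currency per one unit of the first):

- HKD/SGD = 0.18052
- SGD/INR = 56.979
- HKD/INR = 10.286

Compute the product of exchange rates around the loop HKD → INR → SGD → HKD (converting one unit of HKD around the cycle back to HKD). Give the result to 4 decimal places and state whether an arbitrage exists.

Around HKD → INR → SGD → HKD: 1 × 10.286 ÷ 56.979 ÷ 0.18052 = 1.000015
Product ≈ 1 (deviation 0.001%, within rounding noise).

1.0000 (no arbitrage)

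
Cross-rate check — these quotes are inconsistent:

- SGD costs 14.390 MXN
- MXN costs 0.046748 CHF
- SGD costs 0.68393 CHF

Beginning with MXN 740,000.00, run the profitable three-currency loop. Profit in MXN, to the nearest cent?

Profitable loop is MXN → SGD → CHF → MXN:
MXN 740,000.00 ÷ 14.390 = SGD 51,424.60
SGD 51,424.60 × 0.68393 = CHF 35,170.83
CHF 35,170.83 ÷ 0.046748 = MXN 752,349.34
Profit = MXN 752,349.34 − MXN 740,000.00

Profit: MXN 12,349.34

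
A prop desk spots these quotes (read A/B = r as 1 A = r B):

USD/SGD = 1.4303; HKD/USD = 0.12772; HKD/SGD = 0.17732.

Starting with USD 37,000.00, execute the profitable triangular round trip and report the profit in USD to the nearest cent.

Profit: USD 1,118.00

Profitable loop is USD → SGD → HKD → USD:
USD 37,000.00 × 1.4303 = SGD 52,921.10
SGD 52,921.10 ÷ 0.17732 = HKD 298,449.70
HKD 298,449.70 × 0.12772 = USD 38,118.00
Profit = USD 38,118.00 − USD 37,000.00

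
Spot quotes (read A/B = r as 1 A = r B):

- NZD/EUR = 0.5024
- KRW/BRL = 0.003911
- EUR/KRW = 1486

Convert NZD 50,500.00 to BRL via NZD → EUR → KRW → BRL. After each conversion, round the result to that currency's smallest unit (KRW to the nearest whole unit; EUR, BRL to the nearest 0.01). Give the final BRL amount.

NZD 50,500.00 × 0.5024 = EUR 25,371.20
EUR 25,371.20 × 1486 = KRW 37,701,603
KRW 37,701,603 × 0.003911 = BRL 147,450.97

BRL 147,450.97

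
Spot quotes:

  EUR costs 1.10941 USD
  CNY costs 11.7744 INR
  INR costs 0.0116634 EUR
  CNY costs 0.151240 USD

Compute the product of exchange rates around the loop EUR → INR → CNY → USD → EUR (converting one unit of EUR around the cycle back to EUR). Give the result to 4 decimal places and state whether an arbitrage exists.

0.9927 (arbitrage exists)

Around EUR → INR → CNY → USD → EUR: 1 ÷ 0.0116634 ÷ 11.7744 × 0.151240 ÷ 1.10941 = 0.992683
Product < 1; profitable direction is EUR → USD → CNY → INR → EUR.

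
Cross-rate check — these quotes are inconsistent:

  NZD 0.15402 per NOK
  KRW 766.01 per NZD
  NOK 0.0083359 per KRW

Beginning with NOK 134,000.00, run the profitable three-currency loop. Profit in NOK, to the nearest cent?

Profitable loop is NOK → KRW → NZD → NOK:
NOK 134,000.00 ÷ 0.0083359 = KRW 16,075,049
KRW 16,075,049 ÷ 766.01 = NZD 20,985.43
NZD 20,985.43 ÷ 0.15402 = NOK 136,251.33
Profit = NOK 136,251.33 − NOK 134,000.00

Profit: NOK 2,251.33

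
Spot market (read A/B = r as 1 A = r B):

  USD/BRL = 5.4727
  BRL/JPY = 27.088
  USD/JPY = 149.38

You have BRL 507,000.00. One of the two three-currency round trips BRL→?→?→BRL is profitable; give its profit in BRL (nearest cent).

Profitable loop is BRL → USD → JPY → BRL:
BRL 507,000.00 ÷ 5.4727 = USD 92,641.66
USD 92,641.66 × 149.38 = JPY 13,838,811
JPY 13,838,811 ÷ 27.088 = BRL 510,883.45
Profit = BRL 510,883.45 − BRL 507,000.00

Profit: BRL 3,883.45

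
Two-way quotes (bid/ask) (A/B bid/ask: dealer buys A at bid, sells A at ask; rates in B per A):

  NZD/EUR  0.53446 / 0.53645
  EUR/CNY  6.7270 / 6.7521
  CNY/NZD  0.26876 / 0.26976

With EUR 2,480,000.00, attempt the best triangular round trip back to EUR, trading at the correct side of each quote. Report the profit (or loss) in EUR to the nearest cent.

Best loop EUR → NZD → CNY → EUR:
EUR 2,480,000.00 ÷ 0.53645 (buy NZD at ask) = NZD 4,622,984.43
NZD 4,622,984.43 ÷ 0.26976 (buy CNY at ask) = CNY 17,137,397.82
CNY 17,137,397.82 ÷ 6.7521 (buy EUR at ask) = EUR 2,538,084.12

Net profit: EUR 58,084.12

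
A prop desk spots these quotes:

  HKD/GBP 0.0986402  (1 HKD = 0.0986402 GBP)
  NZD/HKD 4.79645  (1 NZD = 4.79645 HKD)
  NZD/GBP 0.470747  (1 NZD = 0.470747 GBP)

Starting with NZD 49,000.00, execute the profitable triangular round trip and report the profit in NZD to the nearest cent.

Profit: NZD 247.30

Profitable loop is NZD → HKD → GBP → NZD:
NZD 49,000.00 × 4.79645 = HKD 235,026.05
HKD 235,026.05 × 0.0986402 = GBP 23,183.02
GBP 23,183.02 ÷ 0.470747 = NZD 49,247.30
Profit = NZD 49,247.30 − NZD 49,000.00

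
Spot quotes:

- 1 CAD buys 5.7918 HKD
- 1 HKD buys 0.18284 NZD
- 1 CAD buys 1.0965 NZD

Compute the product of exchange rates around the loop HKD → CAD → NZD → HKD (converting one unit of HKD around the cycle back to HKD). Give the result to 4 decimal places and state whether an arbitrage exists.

1.0354 (arbitrage exists)

Around HKD → CAD → NZD → HKD: 1 ÷ 5.7918 × 1.0965 ÷ 0.18284 = 1.035437
Product > 1; profitable direction is HKD → CAD → NZD → HKD.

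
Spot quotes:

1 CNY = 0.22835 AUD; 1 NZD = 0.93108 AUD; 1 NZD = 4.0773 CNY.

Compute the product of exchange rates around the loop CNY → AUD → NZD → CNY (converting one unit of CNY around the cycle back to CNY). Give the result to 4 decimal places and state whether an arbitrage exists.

1.0000 (no arbitrage)

Around CNY → AUD → NZD → CNY: 1 × 0.22835 ÷ 0.93108 × 4.0773 = 0.999969
Product ≈ 1 (deviation 0.003%, within rounding noise).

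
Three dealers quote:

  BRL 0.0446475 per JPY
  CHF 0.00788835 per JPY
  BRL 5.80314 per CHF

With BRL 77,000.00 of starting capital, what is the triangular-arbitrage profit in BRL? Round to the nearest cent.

Profitable loop is BRL → JPY → CHF → BRL:
BRL 77,000.00 ÷ 0.0446475 = JPY 1,724,621
JPY 1,724,621 × 0.00788835 = CHF 13,604.41
CHF 13,604.41 × 5.80314 = BRL 78,948.30
Profit = BRL 78,948.30 − BRL 77,000.00

Profit: BRL 1,948.30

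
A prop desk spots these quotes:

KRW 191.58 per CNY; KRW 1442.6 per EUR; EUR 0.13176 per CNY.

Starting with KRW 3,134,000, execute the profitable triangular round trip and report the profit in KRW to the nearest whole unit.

Profitable loop is KRW → EUR → CNY → KRW:
KRW 3,134,000 ÷ 1442.6 = EUR 2,172.47
EUR 2,172.47 ÷ 0.13176 = CNY 16,488.06
CNY 16,488.06 × 191.58 = KRW 3,158,782
Profit = KRW 3,158,782 − KRW 3,134,000

Profit: KRW 24,782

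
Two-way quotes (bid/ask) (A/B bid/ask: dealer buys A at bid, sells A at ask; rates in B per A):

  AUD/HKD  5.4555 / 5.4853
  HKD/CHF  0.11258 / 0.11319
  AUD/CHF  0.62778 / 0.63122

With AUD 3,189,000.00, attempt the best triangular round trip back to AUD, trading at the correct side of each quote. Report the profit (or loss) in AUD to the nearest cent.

Best loop AUD → CHF → HKD → AUD:
AUD 3,189,000.00 × 0.62778 (sell AUD at bid) = CHF 2,001,990.42
CHF 2,001,990.42 ÷ 0.11319 (buy HKD at ask) = HKD 17,686,990.19
HKD 17,686,990.19 ÷ 5.4853 (buy AUD at ask) = AUD 3,224,434.43

Net profit: AUD 35,434.43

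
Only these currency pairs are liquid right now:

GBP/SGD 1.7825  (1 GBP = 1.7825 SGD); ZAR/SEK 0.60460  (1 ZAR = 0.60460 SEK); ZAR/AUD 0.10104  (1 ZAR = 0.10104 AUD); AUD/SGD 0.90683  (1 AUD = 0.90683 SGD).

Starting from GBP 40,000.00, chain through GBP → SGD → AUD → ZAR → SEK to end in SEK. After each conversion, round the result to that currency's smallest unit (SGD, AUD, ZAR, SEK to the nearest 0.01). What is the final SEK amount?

GBP 40,000.00 × 1.7825 = SGD 71,300.00
SGD 71,300.00 ÷ 0.90683 = AUD 78,625.54
AUD 78,625.54 ÷ 0.10104 = ZAR 778,162.51
ZAR 778,162.51 × 0.60460 = SEK 470,477.05

SEK 470,477.05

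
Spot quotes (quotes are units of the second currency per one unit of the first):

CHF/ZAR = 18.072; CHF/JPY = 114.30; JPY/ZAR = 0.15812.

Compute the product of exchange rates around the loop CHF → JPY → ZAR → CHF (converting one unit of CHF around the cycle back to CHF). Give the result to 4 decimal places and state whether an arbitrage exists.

Around CHF → JPY → ZAR → CHF: 1 × 114.30 × 0.15812 ÷ 18.072 = 1.000062
Product ≈ 1 (deviation 0.006%, within rounding noise).

1.0001 (no arbitrage)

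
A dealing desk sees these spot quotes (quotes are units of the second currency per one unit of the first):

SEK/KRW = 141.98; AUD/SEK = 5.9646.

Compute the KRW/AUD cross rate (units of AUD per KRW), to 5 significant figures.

KRW/AUD = 0.0011808

1 KRW ÷ 141.98 = 0.00704325 SEK
0.00704325 SEK ÷ 5.9646 = 0.00118084 AUD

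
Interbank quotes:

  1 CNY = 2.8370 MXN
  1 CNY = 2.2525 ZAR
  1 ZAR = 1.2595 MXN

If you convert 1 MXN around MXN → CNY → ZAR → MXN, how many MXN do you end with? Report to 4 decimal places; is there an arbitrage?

Around MXN → CNY → ZAR → MXN: 1 ÷ 2.8370 × 2.2525 × 1.2595 = 1.000008
Product ≈ 1 (deviation 0.001%, within rounding noise).

1.0000 (no arbitrage)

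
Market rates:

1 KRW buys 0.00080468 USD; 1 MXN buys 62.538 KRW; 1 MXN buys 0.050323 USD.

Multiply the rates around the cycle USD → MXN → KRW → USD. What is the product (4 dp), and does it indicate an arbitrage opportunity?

Around USD → MXN → KRW → USD: 1 ÷ 0.050323 × 62.538 × 0.00080468 = 1.000002
Product ≈ 1 (deviation 0.000%, within rounding noise).

1.0000 (no arbitrage)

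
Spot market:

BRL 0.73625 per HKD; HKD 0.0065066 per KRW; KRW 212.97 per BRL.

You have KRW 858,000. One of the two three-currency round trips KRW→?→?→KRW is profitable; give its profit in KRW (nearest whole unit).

Profitable loop is KRW → HKD → BRL → KRW:
KRW 858,000 × 0.0065066 = HKD 5,582.66
HKD 5,582.66 × 0.73625 = BRL 4,110.24
BRL 4,110.24 × 212.97 = KRW 875,357
Profit = KRW 875,357 − KRW 858,000

Profit: KRW 17,357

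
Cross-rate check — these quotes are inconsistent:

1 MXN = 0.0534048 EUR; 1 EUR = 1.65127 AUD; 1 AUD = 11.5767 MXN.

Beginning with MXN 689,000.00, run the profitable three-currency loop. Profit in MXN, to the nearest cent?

Profitable loop is MXN → EUR → AUD → MXN:
MXN 689,000.00 × 0.0534048 = EUR 36,795.91
EUR 36,795.91 × 1.65127 = AUD 60,759.98
AUD 60,759.98 × 11.5767 = MXN 703,400.03
Profit = MXN 703,400.03 − MXN 689,000.00

Profit: MXN 14,400.03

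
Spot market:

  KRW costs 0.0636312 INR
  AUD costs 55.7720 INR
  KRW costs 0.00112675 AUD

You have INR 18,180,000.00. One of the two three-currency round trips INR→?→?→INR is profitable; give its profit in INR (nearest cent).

Profitable loop is INR → AUD → KRW → INR:
INR 18,180,000.00 ÷ 55.7720 = AUD 325,970.02
AUD 325,970.02 ÷ 0.00112675 = KRW 289,301,106
KRW 289,301,106 × 0.0636312 = INR 18,408,576.51
Profit = INR 18,408,576.51 − INR 18,180,000.00

Profit: INR 228,576.51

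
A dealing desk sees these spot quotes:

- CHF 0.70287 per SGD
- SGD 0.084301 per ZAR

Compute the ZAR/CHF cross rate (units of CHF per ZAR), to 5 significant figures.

ZAR/CHF = 0.059253

1 ZAR × 0.084301 = 0.084301 SGD
0.084301 SGD × 0.70287 = 0.0592526 CHF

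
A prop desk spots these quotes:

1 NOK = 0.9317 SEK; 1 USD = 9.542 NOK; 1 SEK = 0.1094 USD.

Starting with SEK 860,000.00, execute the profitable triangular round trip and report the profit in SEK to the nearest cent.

Profitable loop is SEK → NOK → USD → SEK:
SEK 860,000.00 ÷ 0.9317 = NOK 923,043.90
NOK 923,043.90 ÷ 9.542 = USD 96,734.85
USD 96,734.85 ÷ 0.1094 = SEK 884,230.77
Profit = SEK 884,230.77 − SEK 860,000.00

Profit: SEK 24,230.77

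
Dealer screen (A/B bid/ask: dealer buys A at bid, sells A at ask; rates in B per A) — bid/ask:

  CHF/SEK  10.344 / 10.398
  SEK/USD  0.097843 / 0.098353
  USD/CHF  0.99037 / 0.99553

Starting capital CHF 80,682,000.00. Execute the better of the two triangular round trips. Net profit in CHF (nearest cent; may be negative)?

Best loop CHF → SEK → USD → CHF:
CHF 80,682,000.00 × 10.344 (sell CHF at bid) = SEK 834,574,608.00
SEK 834,574,608.00 × 0.097843 (sell SEK at bid) = USD 81,657,283.37
USD 81,657,283.37 × 0.99037 (sell USD at bid) = CHF 80,870,923.73

Net profit: CHF 188,923.73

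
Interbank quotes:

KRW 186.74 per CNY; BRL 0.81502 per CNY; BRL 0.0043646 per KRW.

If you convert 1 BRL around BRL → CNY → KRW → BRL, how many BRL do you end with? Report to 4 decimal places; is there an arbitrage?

Around BRL → CNY → KRW → BRL: 1 ÷ 0.81502 × 186.74 × 0.0043646 = 1.000031
Product ≈ 1 (deviation 0.003%, within rounding noise).

1.0000 (no arbitrage)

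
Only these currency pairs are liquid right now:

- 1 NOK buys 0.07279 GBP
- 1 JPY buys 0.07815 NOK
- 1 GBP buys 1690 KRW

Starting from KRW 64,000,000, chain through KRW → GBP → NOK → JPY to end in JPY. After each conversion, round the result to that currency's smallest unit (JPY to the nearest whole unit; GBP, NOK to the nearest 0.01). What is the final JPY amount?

JPY 6,657,214

KRW 64,000,000 ÷ 1690 = GBP 37,869.82
GBP 37,869.82 ÷ 0.07279 = NOK 520,261.30
NOK 520,261.30 ÷ 0.07815 = JPY 6,657,214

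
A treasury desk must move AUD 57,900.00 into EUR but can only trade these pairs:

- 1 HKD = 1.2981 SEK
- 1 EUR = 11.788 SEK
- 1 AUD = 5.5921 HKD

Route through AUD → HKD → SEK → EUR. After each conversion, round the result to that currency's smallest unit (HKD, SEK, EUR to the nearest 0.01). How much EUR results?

AUD 57,900.00 × 5.5921 = HKD 323,782.59
HKD 323,782.59 × 1.2981 = SEK 420,302.18
SEK 420,302.18 ÷ 11.788 = EUR 35,655.09

EUR 35,655.09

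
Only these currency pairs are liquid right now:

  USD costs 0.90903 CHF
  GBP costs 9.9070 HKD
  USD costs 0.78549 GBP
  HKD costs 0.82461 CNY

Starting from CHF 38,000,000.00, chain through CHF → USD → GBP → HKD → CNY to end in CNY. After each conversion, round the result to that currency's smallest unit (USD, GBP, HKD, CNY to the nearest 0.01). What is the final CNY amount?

CHF 38,000,000.00 ÷ 0.90903 = USD 41,802,800.79
USD 41,802,800.79 × 0.78549 = GBP 32,835,681.99
GBP 32,835,681.99 × 9.9070 = HKD 325,303,101.47
HKD 325,303,101.47 × 0.82461 = CNY 268,248,190.50

CNY 268,248,190.50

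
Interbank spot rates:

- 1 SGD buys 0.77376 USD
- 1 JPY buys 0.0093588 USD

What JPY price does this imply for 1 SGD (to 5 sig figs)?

SGD/JPY = 82.677

1 SGD × 0.77376 = 0.77376 USD
0.77376 USD ÷ 0.0093588 = 82.6773 JPY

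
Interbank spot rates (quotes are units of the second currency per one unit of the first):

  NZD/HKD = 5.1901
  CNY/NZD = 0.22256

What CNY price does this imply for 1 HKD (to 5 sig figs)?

HKD/CNY = 0.86572

1 HKD ÷ 5.1901 = 0.192675 NZD
0.192675 NZD ÷ 0.22256 = 0.865719 CNY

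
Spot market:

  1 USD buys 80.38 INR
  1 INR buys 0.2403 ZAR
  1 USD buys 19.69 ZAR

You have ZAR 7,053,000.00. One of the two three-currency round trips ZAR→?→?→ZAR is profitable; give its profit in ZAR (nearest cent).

Profitable loop is ZAR → INR → USD → ZAR:
ZAR 7,053,000.00 ÷ 0.2403 = INR 29,350,811.49
INR 29,350,811.49 ÷ 80.38 = USD 365,150.68
USD 365,150.68 × 19.69 = ZAR 7,189,816.85
Profit = ZAR 7,189,816.85 − ZAR 7,053,000.00

Profit: ZAR 136,816.85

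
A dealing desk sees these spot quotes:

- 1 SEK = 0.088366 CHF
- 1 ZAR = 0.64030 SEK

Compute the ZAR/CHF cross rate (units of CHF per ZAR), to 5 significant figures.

ZAR/CHF = 0.056581

1 ZAR × 0.64030 = 0.6403 SEK
0.6403 SEK × 0.088366 = 0.0565807 CHF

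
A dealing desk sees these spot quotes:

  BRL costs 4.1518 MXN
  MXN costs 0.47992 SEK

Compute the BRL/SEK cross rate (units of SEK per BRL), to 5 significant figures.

BRL/SEK = 1.9925

1 BRL × 4.1518 = 4.1518 MXN
4.1518 MXN × 0.47992 = 1.99253 SEK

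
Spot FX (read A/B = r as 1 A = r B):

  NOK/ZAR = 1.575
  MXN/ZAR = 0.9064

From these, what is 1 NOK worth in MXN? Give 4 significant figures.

1 NOK × 1.575 = 1.575 ZAR
1.575 ZAR ÷ 0.9064 = 1.73764 MXN

NOK/MXN = 1.738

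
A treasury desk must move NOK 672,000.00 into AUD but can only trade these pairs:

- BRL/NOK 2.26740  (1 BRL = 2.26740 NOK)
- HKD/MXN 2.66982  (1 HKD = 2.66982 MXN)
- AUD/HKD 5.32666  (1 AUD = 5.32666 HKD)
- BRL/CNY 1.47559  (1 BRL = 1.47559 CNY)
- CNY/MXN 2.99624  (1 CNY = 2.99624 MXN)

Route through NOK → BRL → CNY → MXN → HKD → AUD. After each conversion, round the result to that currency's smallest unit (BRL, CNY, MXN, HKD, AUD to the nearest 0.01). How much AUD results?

NOK 672,000.00 ÷ 2.26740 = BRL 296,374.70
BRL 296,374.70 × 1.47559 = CNY 437,327.54
CNY 437,327.54 × 2.99624 = MXN 1,310,338.27
MXN 1,310,338.27 ÷ 2.66982 = HKD 490,796.48
HKD 490,796.48 ÷ 5.32666 = AUD 92,139.63

AUD 92,139.63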